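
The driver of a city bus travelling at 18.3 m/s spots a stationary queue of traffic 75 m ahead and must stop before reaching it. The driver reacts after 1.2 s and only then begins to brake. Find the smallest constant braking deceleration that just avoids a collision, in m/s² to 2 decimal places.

Distance covered during reaction = 18.3000 × 1.2 = 21.960 m.
Distance available for braking: 75 − 21.960 = 53.040 m.
v² = 2a·d ⇒ a = v²/(2d) = 18.3000² / (2 × 53.040) = 334.890 / 106.080 = 3.1570 m/s².

Required deceleration ≈ 3.16 m/s²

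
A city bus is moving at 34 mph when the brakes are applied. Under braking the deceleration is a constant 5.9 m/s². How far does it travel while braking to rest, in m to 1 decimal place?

Braking distance ≈ 19.6 m

34 mph × 0.44704 = 15.1994 m/s.
Braking distance = v²/(2a) = 15.1994² / (2 × 5.900) = 231.022 / 11.800 = 19.578 m.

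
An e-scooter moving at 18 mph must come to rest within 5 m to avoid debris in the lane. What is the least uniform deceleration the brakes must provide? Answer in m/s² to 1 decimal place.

Required deceleration ≈ 6.5 m/s²

18 mph × 0.44704 = 8.0467 m/s.
v² = 2a·d ⇒ a = v²/(2d) = 8.0467² / (2 × 5.000) = 64.749 / 10.000 = 6.4749 m/s².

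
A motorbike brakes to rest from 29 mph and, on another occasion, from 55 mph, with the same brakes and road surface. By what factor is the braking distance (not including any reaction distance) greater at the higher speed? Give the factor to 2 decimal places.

Factor ≈ 3.60

Braking distance d = v²/(2a), so with a fixed, d ∝ v².
Factor = (55/29)² = 1.8966² = 3.5971.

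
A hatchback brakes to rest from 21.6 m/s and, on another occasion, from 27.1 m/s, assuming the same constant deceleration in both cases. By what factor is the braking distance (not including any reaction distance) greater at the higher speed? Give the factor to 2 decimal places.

Factor ≈ 1.57

Braking distance d = v²/(2a), so with a fixed, d ∝ v².
Factor = (27.1/21.6)² = 1.2546² = 1.5740.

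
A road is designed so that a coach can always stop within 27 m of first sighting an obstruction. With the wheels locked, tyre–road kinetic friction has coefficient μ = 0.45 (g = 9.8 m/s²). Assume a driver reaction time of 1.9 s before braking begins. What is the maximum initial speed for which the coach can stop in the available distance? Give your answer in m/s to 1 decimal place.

a = μg = 0.45 × 9.8 = 4.410 m/s².
Stopping distance: v·t_r + v²/(2a) = 27 with t_r = 1.9 s and a = 4.410 m/s².
So v² + 16.758 v − 238.14 = 0.
Positive root: v = −a·t_r + √((a·t_r)² + 2a·d) = −8.379 + √(70.208 + 238.14) = 9.1808 m/s.

Maximum speed ≈ 9.2 m/s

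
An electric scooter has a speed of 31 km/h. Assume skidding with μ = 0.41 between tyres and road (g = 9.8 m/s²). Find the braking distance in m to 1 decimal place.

31 km/h ÷ 3.6 = 8.6111 m/s.
a = μg = 0.41 × 9.8 = 4.018 m/s².
Braking distance = v²/(2a) = 8.6111² / (2 × 4.018) = 74.151 / 8.036 = 9.227 m.

Braking distance ≈ 9.2 m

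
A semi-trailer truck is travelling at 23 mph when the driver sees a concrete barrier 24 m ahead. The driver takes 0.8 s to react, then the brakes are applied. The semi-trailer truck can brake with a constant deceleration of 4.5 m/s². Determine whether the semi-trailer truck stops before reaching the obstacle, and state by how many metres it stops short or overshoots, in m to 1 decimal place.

Yes — it stops 4.0 m short of the obstacle

23 mph × 0.44704 = 10.2819 m/s.
Reaction distance = 10.2819 × 0.8 = 8.226 m.
Braking distance = v²/(2a) = 105.717 / 9.000 = 11.746 m.
Total stopping distance = 8.226 + 11.746 = 19.972 m, vs 24 m available — it stops with 24 − 19.972 = 4.028 m to spare.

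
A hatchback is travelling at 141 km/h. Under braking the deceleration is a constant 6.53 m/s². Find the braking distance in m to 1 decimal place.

141 km/h ÷ 3.6 = 39.1667 m/s.
Braking distance = v²/(2a) = 39.1667² / (2 × 6.530) = 1534.030 / 13.060 = 117.460 m.

Braking distance ≈ 117.5 m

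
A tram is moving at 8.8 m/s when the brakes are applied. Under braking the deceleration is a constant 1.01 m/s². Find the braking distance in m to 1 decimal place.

Braking distance = v²/(2a) = 8.8000² / (2 × 1.010) = 77.440 / 2.020 = 38.337 m.

Braking distance ≈ 38.3 m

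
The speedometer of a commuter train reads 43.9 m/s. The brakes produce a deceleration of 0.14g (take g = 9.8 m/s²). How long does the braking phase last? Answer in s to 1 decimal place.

a = 0.14 × 9.8 = 1.372 m/s².
Braking time = v/a = 43.9000 / 1.372 = 31.997 s.

Braking time ≈ 32.0 s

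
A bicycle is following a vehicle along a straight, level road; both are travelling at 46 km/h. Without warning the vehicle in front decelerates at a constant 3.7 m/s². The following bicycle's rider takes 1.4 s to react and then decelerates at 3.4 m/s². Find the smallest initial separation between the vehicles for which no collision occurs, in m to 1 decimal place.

Minimum gap ≈ 19.8 m

46 km/h ÷ 3.6 = 12.7778 m/s.
Leader travels v²/(2a_L) = 163.272 / 7.400 = 22.064 m before stopping.
Follower covers v·t_r = 12.7778 × 1.4 = 17.889 m while reacting, then v²/(2a_F) = 163.272 / 6.800 = 24.011 m while braking, for a total of 17.889 + 24.011 = 41.900 m.
Since a_F ≤ a_L and the follower starts braking later, the follower is never slower than the leader, so the closest approach is when both have stopped.
Minimum gap = 41.900 − 22.064 = 19.836 m.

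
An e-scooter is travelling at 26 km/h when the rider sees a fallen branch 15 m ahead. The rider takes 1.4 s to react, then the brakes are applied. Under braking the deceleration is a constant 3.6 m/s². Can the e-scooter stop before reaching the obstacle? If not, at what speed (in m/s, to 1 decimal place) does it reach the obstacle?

26 km/h ÷ 3.6 = 7.2222 m/s.
Reaction distance = 7.2222 × 1.4 = 10.111 m.
Braking distance needed to stop: v²/(2a) = 52.160 / 7.200 = 7.244 m, so total needed = 10.111 + 7.244 = 17.355 m > 15 m — it cannot stop.
Distance remaining when braking begins: 15 − 10.111 = 4.889 m.
v² = v₀² − 2a·d = 52.160 − 2 × 3.600 × 4.889 = 16.959 m²/s².
v = √16.959 = 4.118 m/s.

No — it strikes the obstacle at 4.1 m/s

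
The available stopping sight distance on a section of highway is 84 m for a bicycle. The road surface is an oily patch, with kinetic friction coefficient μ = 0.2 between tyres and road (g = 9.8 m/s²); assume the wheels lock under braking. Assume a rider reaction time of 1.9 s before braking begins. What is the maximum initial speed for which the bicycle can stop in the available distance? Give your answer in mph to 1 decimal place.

a = μg = 0.2 × 9.8 = 1.960 m/s².
Stopping distance: v·t_r + v²/(2a) = 84 with t_r = 1.9 s and a = 1.960 m/s².
So v² + 7.448 v − 329.28 = 0.
Positive root: v = −a·t_r + √((a·t_r)² + 2a·d) = −3.724 + √(13.868 + 329.28) = 14.8003 m/s.
14.8003 m/s ÷ 0.44704 = 33.107 mph.

Maximum speed ≈ 33.1 mph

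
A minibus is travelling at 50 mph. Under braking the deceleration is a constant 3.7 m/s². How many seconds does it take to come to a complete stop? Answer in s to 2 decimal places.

50 mph × 0.44704 = 22.3520 m/s.
Braking time = v/a = 22.3520 / 3.700 = 6.041 s.

Braking time ≈ 6.04 s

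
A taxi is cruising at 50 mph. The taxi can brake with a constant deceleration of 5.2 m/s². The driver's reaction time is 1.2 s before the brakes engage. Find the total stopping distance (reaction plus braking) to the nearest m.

Total stopping distance ≈ 75 m

50 mph × 0.44704 = 22.3520 m/s.
Reaction distance = v·t_r = 22.3520 × 1.2 = 26.822 m.
Braking distance = v²/(2a) = 22.3520² / (2 × 5.200) = 499.612 / 10.400 = 48.040 m.
Total = 26.822 + 48.040 = 74.862 m.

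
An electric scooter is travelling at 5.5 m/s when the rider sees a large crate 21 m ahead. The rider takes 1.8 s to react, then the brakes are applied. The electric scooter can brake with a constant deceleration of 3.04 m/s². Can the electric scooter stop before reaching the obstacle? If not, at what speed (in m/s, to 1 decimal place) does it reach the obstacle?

Reaction distance = 5.5000 × 1.8 = 9.900 m.
Braking distance = v²/(2a) = 30.250 / 6.080 = 4.975 m.
Total stopping distance = 9.900 + 4.975 = 14.875 m, vs 21 m available — it stops with 21 − 14.875 = 6.125 m to spare.

Yes — it stops about 6.1 m short of the obstacle, so it never reaches it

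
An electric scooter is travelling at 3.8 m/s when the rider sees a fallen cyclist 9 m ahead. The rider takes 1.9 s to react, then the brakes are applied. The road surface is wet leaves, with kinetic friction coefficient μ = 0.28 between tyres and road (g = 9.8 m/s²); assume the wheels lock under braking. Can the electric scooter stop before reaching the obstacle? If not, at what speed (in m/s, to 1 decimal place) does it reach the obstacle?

No — it strikes the obstacle at 2.2 m/s

a = μg = 0.28 × 9.8 = 2.744 m/s².
Reaction distance = 3.8000 × 1.9 = 7.220 m.
Braking distance needed to stop: v²/(2a) = 14.440 / 5.488 = 2.631 m, so total needed = 7.220 + 2.631 = 9.851 m > 9 m — it cannot stop.
Distance remaining when braking begins: 9 − 7.220 = 1.780 m.
v² = v₀² − 2a·d = 14.440 − 2 × 2.744 × 1.780 = 4.671 m²/s².
v = √4.671 = 2.161 m/s.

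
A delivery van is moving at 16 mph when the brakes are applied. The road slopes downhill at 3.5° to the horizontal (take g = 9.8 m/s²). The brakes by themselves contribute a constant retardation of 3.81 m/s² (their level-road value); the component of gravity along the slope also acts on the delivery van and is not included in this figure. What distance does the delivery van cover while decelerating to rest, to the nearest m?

Braking distance ≈ 8 m

16 mph × 0.44704 = 7.1526 m/s.
Gravity along the downhill slope reduces the braking deceleration: a_eff = 3.810 − 9.8·sin 3.5° = 3.810 − 0.598 = 3.212 m/s².
Braking distance = v²/(2a) = 7.1526² / (2 × 3.212) = 51.160 / 6.424 = 7.964 m.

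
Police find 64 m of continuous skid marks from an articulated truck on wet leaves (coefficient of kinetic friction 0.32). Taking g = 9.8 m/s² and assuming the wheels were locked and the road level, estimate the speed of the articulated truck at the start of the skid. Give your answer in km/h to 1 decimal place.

Initial speed ≈ 72.1 km/h

Deceleration a = μg = 0.32 × 9.8 = 3.136 m/s².
v = √(2a·d) = √(2 × 3.136 × 64) = √401.408 = 20.0352 m/s.
= 20.0352 × 3.6 = 72.127 km/h.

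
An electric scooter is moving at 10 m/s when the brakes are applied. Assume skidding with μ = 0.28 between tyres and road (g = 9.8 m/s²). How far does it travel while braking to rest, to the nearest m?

Braking distance ≈ 18 m

a = μg = 0.28 × 9.8 = 2.744 m/s².
Braking distance = v²/(2a) = 10.0000² / (2 × 2.744) = 100.000 / 5.488 = 18.222 m.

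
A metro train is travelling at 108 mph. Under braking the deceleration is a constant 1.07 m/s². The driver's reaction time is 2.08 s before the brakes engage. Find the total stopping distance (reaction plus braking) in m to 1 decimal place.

108 mph × 0.44704 = 48.2803 m/s.
Reaction distance = v·t_r = 48.2803 × 2.08 = 100.423 m.
Braking distance = v²/(2a) = 48.2803² / (2 × 1.070) = 2330.987 / 2.140 = 1089.246 m.
Total = 100.423 + 1089.246 = 1189.669 m.

Total stopping distance ≈ 1189.7 m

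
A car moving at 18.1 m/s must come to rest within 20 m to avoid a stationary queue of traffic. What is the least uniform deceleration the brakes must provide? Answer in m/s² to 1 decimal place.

Required deceleration ≈ 8.2 m/s²

v² = 2a·d ⇒ a = v²/(2d) = 18.1000² / (2 × 20.000) = 327.610 / 40.000 = 8.1903 m/s².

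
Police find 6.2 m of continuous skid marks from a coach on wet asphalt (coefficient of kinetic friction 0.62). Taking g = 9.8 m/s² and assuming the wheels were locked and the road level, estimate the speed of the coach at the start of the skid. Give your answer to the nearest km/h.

Initial speed ≈ 31 km/h

Deceleration a = μg = 0.62 × 9.8 = 6.076 m/s².
v = √(2a·d) = √(2 × 6.076 × 6.2) = √75.342 = 8.6800 m/s.
= 8.6800 × 3.6 = 31.248 km/h.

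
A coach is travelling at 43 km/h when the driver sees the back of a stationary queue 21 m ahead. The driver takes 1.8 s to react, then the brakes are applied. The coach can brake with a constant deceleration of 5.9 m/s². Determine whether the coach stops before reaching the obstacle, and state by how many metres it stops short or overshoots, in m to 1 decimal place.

No — it overshoots by 12.6 m

43 km/h ÷ 3.6 = 11.9444 m/s.
Reaction distance = 11.9444 × 1.8 = 21.500 m.
Braking distance = v²/(2a) = 142.669 / 11.800 = 12.091 m.
Total stopping distance = 21.500 + 12.091 = 33.591 m, vs 21 m available — it cannot stop in time and overshoots by 33.591 − 21 = 12.591 m.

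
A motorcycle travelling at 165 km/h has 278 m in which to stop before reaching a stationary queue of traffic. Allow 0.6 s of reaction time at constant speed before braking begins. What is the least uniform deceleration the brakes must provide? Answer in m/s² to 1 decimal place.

165 km/h ÷ 3.6 = 45.8333 m/s.
Distance covered during reaction = 45.8333 × 0.6 = 27.500 m.
Distance available for braking: 278 − 27.500 = 250.500 m.
v² = 2a·d ⇒ a = v²/(2d) = 45.8333² / (2 × 250.500) = 2100.691 / 501.000 = 4.1930 m/s².

Required deceleration ≈ 4.2 m/s²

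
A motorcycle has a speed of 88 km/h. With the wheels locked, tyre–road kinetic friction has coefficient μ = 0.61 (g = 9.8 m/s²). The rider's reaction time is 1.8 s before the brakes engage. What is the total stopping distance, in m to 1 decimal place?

Total stopping distance ≈ 94.0 m

88 km/h ÷ 3.6 = 24.4444 m/s.
a = μg = 0.61 × 9.8 = 5.978 m/s².
Reaction distance = v·t_r = 24.4444 × 1.8 = 44.000 m.
Braking distance = v²/(2a) = 24.4444² / (2 × 5.978) = 597.529 / 11.956 = 49.977 m.
Total = 44.000 + 49.977 = 93.977 m.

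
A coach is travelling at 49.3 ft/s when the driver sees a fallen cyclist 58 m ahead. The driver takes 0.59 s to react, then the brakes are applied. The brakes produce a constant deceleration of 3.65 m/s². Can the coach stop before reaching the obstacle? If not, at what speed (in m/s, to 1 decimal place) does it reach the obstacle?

Yes — it stops about 18.2 m short of the obstacle, so it never reaches it

49.3 ft/s × 0.3048 = 15.0266 m/s.
Reaction distance = 15.0266 × 0.59 = 8.866 m.
Braking distance = v²/(2a) = 225.799 / 7.300 = 30.931 m.
Total stopping distance = 8.866 + 30.931 = 39.797 m, vs 58 m available — it stops with 58 − 39.797 = 18.203 m to spare.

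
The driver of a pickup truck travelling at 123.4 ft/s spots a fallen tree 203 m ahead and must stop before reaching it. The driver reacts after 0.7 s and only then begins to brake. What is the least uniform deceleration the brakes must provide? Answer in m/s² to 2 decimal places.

123.4 ft/s × 0.3048 = 37.6123 m/s.
Distance covered during reaction = 37.6123 × 0.7 = 26.329 m.
Distance available for braking: 203 − 26.329 = 176.671 m.
v² = 2a·d ⇒ a = v²/(2d) = 37.6123² / (2 × 176.671) = 1414.685 / 353.342 = 4.0037 m/s².

Required deceleration ≈ 4.00 m/s²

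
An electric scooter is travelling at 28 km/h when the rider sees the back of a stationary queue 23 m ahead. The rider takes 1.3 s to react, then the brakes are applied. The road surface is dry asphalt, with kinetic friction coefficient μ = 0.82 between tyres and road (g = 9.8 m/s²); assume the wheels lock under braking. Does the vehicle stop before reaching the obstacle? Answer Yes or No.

28 km/h ÷ 3.6 = 7.7778 m/s.
a = μg = 0.82 × 9.8 = 8.036 m/s².
Reaction distance = 7.7778 × 1.3 = 10.111 m.
Braking distance = v²/(2a) = 60.494 / 16.072 = 3.764 m.
Total stopping distance = 10.111 + 3.764 = 13.875 m, vs 23 m available — it stops with 23 − 13.875 = 9.125 m to spare.

Yes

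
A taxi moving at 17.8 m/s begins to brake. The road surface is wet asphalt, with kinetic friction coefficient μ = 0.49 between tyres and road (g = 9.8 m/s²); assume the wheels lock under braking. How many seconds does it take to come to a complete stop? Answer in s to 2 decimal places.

a = μg = 0.49 × 9.8 = 4.802 m/s².
Braking time = v/a = 17.8000 / 4.802 = 3.707 s.

Braking time ≈ 3.71 s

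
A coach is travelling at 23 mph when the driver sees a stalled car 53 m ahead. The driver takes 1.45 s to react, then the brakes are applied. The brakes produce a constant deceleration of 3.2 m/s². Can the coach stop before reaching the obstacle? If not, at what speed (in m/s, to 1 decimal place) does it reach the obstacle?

Yes — it stops about 21.6 m short of the obstacle, so it never reaches it

23 mph × 0.44704 = 10.2819 m/s.
Reaction distance = 10.2819 × 1.45 = 14.909 m.
Braking distance = v²/(2a) = 105.717 / 6.400 = 16.518 m.
Total stopping distance = 14.909 + 16.518 = 31.427 m, vs 53 m available — it stops with 53 − 31.427 = 21.573 m to spare.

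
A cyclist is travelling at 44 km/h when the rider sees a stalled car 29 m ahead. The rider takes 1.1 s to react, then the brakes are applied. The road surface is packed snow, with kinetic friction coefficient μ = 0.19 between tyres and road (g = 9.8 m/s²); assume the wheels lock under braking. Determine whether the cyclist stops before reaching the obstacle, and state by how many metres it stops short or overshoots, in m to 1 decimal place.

No — it overshoots by 24.6 m

44 km/h ÷ 3.6 = 12.2222 m/s.
a = μg = 0.19 × 9.8 = 1.862 m/s².
Reaction distance = 12.2222 × 1.1 = 13.444 m.
Braking distance = v²/(2a) = 149.382 / 3.724 = 40.113 m.
Total stopping distance = 13.444 + 40.113 = 53.557 m, vs 29 m available — it cannot stop in time and overshoots by 53.557 − 29 = 24.557 m.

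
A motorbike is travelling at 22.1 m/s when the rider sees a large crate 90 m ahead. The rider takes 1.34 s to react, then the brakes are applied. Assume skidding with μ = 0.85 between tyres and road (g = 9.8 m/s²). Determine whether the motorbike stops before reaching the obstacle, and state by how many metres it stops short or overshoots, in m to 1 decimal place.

Yes — it stops 31.1 m short of the obstacle

a = μg = 0.85 × 9.8 = 8.330 m/s².
Reaction distance = 22.1000 × 1.34 = 29.614 m.
Braking distance = v²/(2a) = 488.410 / 16.660 = 29.316 m.
Total stopping distance = 29.614 + 29.316 = 58.930 m, vs 90 m available — it stops with 90 − 58.930 = 31.070 m to spare.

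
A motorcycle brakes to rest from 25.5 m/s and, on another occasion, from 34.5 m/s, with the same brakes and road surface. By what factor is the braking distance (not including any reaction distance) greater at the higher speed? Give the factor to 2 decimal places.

Factor ≈ 1.83

Braking distance d = v²/(2a), so with a fixed, d ∝ v².
Factor = (34.5/25.5)² = 1.3529² = 1.8303.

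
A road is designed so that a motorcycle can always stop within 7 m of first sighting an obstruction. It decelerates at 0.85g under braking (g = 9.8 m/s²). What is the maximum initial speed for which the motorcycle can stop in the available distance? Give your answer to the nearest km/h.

a = 0.85 × 9.8 = 8.330 m/s².
v²/(2a) = d ⇒ v = √(2 × 8.330 × 7) = √116.62 = 10.7991 m/s.
10.7991 m/s × 3.6 = 38.877 km/h.

Maximum speed ≈ 39 km/h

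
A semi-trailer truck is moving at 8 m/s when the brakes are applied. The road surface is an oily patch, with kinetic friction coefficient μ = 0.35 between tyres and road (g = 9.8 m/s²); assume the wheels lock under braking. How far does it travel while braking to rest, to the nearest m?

Braking distance ≈ 9 m

a = μg = 0.35 × 9.8 = 3.430 m/s².
Braking distance = v²/(2a) = 8.0000² / (2 × 3.430) = 64.000 / 6.860 = 9.329 m.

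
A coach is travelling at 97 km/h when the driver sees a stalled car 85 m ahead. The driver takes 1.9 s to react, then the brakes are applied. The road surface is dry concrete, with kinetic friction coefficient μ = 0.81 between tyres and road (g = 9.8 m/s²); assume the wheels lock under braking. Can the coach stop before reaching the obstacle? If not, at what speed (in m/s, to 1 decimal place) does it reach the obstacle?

97 km/h ÷ 3.6 = 26.9444 m/s.
a = μg = 0.81 × 9.8 = 7.938 m/s².
Reaction distance = 26.9444 × 1.9 = 51.194 m.
Braking distance needed to stop: v²/(2a) = 726.001 / 15.876 = 45.729 m, so total needed = 51.194 + 45.729 = 96.923 m > 85 m — it cannot stop.
Distance remaining when braking begins: 85 − 51.194 = 33.806 m.
v² = v₀² − 2a·d = 726.001 − 2 × 7.938 × 33.806 = 189.297 m²/s².
v = √189.297 = 13.759 m/s.

No — it strikes the obstacle at 13.8 m/s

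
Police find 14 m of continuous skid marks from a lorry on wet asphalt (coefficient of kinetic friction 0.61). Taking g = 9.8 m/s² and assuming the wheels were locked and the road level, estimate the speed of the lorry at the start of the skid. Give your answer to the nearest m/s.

Deceleration a = μg = 0.61 × 9.8 = 5.978 m/s².
v = √(2a·d) = √(2 × 5.978 × 14) = √167.384 = 12.9377 m/s.

Initial speed ≈ 13 m/s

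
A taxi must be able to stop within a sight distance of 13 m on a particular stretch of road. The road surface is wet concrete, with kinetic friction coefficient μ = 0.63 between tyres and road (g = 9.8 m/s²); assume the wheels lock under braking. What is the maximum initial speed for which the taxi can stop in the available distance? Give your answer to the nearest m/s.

Maximum speed ≈ 13 m/s

a = μg = 0.63 × 9.8 = 6.174 m/s².
v²/(2a) = d ⇒ v = √(2 × 6.174 × 13) = √160.52 = 12.6696 m/s.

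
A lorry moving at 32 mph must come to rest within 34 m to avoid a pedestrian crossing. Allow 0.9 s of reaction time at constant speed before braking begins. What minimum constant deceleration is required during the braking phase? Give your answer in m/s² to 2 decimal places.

32 mph × 0.44704 = 14.3053 m/s.
Distance covered during reaction = 14.3053 × 0.9 = 12.875 m.
Distance available for braking: 34 − 12.875 = 21.125 m.
v² = 2a·d ⇒ a = v²/(2d) = 14.3053² / (2 × 21.125) = 204.642 / 42.250 = 4.8436 m/s².

Required deceleration ≈ 4.84 m/s²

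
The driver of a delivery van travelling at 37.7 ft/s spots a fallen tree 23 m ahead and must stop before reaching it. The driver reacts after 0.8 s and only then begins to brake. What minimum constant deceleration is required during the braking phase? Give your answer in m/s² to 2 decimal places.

Required deceleration ≈ 4.78 m/s²

37.7 ft/s × 0.3048 = 11.4910 m/s.
Distance covered during reaction = 11.4910 × 0.8 = 9.193 m.
Distance available for braking: 23 − 9.193 = 13.807 m.
v² = 2a·d ⇒ a = v²/(2d) = 11.4910² / (2 × 13.807) = 132.043 / 27.614 = 4.7817 m/s².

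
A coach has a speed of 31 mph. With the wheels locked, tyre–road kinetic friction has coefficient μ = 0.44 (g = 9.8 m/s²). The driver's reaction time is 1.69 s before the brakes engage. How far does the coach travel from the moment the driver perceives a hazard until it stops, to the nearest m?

31 mph × 0.44704 = 13.8582 m/s.
a = μg = 0.44 × 9.8 = 4.312 m/s².
Reaction distance = v·t_r = 13.8582 × 1.69 = 23.420 m.
Braking distance = v²/(2a) = 13.8582² / (2 × 4.312) = 192.050 / 8.624 = 22.269 m.
Total = 23.420 + 22.269 = 45.689 m.

Total stopping distance ≈ 46 m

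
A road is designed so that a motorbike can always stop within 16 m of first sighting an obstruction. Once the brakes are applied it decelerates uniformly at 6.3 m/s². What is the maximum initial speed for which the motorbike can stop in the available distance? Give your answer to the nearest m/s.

v²/(2a) = d ⇒ v = √(2 × 6.300 × 16) = √201.60 = 14.1986 m/s.

Maximum speed ≈ 14 m/s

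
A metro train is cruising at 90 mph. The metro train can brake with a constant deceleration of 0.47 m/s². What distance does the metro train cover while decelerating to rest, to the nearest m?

Braking distance ≈ 1722 m

90 mph × 0.44704 = 40.2336 m/s.
Braking distance = v²/(2a) = 40.2336² / (2 × 0.470) = 1618.743 / 0.940 = 1722.067 m.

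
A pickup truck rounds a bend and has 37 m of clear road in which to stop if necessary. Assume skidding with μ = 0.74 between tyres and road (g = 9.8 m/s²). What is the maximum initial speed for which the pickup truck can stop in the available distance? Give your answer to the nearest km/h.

a = μg = 0.74 × 9.8 = 7.252 m/s².
v²/(2a) = d ⇒ v = √(2 × 7.252 × 37) = √536.65 = 23.1657 m/s.
23.1657 m/s × 3.6 = 83.397 km/h.

Maximum speed ≈ 83 km/h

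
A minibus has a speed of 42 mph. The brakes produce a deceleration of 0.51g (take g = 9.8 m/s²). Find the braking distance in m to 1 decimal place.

42 mph × 0.44704 = 18.7757 m/s.
a = 0.51 × 9.8 = 4.998 m/s².
Braking distance = v²/(2a) = 18.7757² / (2 × 4.998) = 352.527 / 9.996 = 35.267 m.

Braking distance ≈ 35.3 m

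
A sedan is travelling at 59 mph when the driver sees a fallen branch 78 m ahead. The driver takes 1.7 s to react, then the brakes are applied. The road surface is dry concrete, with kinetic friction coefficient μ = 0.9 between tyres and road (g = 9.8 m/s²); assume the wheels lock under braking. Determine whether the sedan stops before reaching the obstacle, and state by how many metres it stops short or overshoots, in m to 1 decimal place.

No — it overshoots by 6.3 m

59 mph × 0.44704 = 26.3754 m/s.
a = μg = 0.9 × 9.8 = 8.820 m/s².
Reaction distance = 26.3754 × 1.7 = 44.838 m.
Braking distance = v²/(2a) = 695.662 / 17.640 = 39.437 m.
Total stopping distance = 44.838 + 39.437 = 84.275 m, vs 78 m available — it cannot stop in time and overshoots by 84.275 − 78 = 6.275 m.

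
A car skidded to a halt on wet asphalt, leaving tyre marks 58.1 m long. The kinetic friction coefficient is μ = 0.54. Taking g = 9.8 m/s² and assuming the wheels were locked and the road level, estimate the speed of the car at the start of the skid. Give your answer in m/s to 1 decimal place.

Deceleration a = μg = 0.54 × 9.8 = 5.292 m/s².
v = √(2a·d) = √(2 × 5.292 × 58.1) = √614.930 = 24.7978 m/s.

Initial speed ≈ 24.8 m/s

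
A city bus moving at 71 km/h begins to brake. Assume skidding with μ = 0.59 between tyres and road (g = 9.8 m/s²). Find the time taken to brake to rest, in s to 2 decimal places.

71 km/h ÷ 3.6 = 19.7222 m/s.
a = μg = 0.59 × 9.8 = 5.782 m/s².
Braking time = v/a = 19.7222 / 5.782 = 3.411 s.

Braking time ≈ 3.41 s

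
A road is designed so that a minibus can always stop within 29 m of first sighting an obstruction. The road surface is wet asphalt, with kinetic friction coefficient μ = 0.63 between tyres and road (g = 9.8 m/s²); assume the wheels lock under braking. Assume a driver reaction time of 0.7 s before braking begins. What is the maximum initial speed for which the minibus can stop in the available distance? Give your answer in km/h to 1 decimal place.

a = μg = 0.63 × 9.8 = 6.174 m/s².
Stopping distance: v·t_r + v²/(2a) = 29 with t_r = 0.7 s and a = 6.174 m/s².
So v² + 8.644 v − 358.09 = 0.
Positive root: v = −a·t_r + √((a·t_r)² + 2a·d) = −4.322 + √(18.680 + 358.09) = 15.0886 m/s.
15.0886 m/s × 3.6 = 54.319 km/h.

Maximum speed ≈ 54.3 km/h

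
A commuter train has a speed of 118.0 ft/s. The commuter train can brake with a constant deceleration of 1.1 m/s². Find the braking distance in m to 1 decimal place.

118 ft/s × 0.3048 = 35.9664 m/s.
Braking distance = v²/(2a) = 35.9664² / (2 × 1.100) = 1293.582 / 2.200 = 587.992 m.

Braking distance ≈ 588.0 m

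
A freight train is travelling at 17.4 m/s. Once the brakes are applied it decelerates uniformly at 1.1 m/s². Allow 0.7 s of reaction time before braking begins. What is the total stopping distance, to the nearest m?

Reaction distance = v·t_r = 17.4000 × 0.7 = 12.180 m.
Braking distance = v²/(2a) = 17.4000² / (2 × 1.100) = 302.760 / 2.200 = 137.618 m.
Total = 12.180 + 137.618 = 149.798 m.

Total stopping distance ≈ 150 m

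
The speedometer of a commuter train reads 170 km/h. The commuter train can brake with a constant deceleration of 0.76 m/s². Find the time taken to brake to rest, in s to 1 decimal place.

Braking time ≈ 62.1 s

170 km/h ÷ 3.6 = 47.2222 m/s.
Braking time = v/a = 47.2222 / 0.760 = 62.134 s.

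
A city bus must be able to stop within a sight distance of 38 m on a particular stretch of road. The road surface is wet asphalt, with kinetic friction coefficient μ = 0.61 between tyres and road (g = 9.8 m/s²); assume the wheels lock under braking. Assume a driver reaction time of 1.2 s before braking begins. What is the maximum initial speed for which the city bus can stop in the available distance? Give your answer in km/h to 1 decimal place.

Maximum speed ≈ 55.1 km/h

a = μg = 0.61 × 9.8 = 5.978 m/s².
Stopping distance: v·t_r + v²/(2a) = 38 with t_r = 1.2 s and a = 5.978 m/s².
So v² + 14.347 v − 454.33 = 0.
Positive root: v = −a·t_r + √((a·t_r)² + 2a·d) = −7.174 + √(51.466 + 454.33) = 15.3159 m/s.
15.3159 m/s × 3.6 = 55.137 km/h.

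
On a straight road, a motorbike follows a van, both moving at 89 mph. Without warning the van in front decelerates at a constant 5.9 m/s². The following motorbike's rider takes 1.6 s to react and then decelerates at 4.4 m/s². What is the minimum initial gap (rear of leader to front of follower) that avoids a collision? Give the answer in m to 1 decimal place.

89 mph × 0.44704 = 39.7866 m/s.
Leader travels v²/(2a_L) = 1582.974 / 11.800 = 134.150 m before stopping.
Follower covers v·t_r = 39.7866 × 1.6 = 63.659 m while reacting, then v²/(2a_F) = 1582.974 / 8.800 = 179.883 m while braking, for a total of 63.659 + 179.883 = 243.542 m.
Since a_F ≤ a_L and the follower starts braking later, the follower is never slower than the leader, so the closest approach is when both have stopped.
Minimum gap = 243.542 − 134.150 = 109.392 m.

Minimum gap ≈ 109.4 m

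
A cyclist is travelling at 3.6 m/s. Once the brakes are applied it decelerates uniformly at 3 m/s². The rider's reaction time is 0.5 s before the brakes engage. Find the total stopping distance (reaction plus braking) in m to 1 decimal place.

Reaction distance = v·t_r = 3.6000 × 0.5 = 1.800 m.
Braking distance = v²/(2a) = 3.6000² / (2 × 3.000) = 12.960 / 6.000 = 2.160 m.
Total = 1.800 + 2.160 = 3.960 m.

Total stopping distance ≈ 4.0 m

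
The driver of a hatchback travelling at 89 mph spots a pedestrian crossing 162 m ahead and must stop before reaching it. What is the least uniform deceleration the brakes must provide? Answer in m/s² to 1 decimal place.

89 mph × 0.44704 = 39.7866 m/s.
v² = 2a·d ⇒ a = v²/(2d) = 39.7866² / (2 × 162.000) = 1582.974 / 324.000 = 4.8857 m/s².

Required deceleration ≈ 4.9 m/s²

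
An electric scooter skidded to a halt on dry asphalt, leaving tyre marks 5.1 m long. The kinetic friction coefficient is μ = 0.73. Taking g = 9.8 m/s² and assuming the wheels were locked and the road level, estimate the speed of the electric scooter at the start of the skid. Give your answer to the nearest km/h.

Deceleration a = μg = 0.73 × 9.8 = 7.154 m/s².
v = √(2a·d) = √(2 × 7.154 × 5.1) = √72.971 = 8.5423 m/s.
= 8.5423 × 3.6 = 30.752 km/h.

Initial speed ≈ 31 km/h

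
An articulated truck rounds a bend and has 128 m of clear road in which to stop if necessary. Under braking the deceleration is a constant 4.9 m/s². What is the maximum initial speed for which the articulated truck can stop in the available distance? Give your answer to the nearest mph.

Maximum speed ≈ 79 mph

v²/(2a) = d ⇒ v = √(2 × 4.900 × 128) = √1254.40 = 35.4175 m/s.
35.4175 m/s ÷ 0.44704 = 79.227 mph.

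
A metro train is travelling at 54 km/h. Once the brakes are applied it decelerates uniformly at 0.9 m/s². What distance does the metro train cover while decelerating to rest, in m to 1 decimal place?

Braking distance ≈ 125.0 m

54 km/h ÷ 3.6 = 15.0000 m/s.
Braking distance = v²/(2a) = 15.0000² / (2 × 0.900) = 225.000 / 1.800 = 125.000 m.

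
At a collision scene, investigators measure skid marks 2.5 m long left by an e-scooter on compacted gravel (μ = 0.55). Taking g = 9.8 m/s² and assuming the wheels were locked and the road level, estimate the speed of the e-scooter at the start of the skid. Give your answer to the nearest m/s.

Deceleration a = μg = 0.55 × 9.8 = 5.390 m/s².
v = √(2a·d) = √(2 × 5.390 × 2.5) = √26.950 = 5.1913 m/s.

Initial speed ≈ 5 m/s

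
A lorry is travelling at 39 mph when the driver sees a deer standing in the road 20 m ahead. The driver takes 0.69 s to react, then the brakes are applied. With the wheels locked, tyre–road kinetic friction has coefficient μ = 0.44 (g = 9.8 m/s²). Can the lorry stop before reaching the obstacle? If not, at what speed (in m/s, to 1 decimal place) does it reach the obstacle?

39 mph × 0.44704 = 17.4346 m/s.
a = μg = 0.44 × 9.8 = 4.312 m/s².
Reaction distance = 17.4346 × 0.69 = 12.030 m.
Braking distance needed to stop: v²/(2a) = 303.965 / 8.624 = 35.246 m, so total needed = 12.030 + 35.246 = 47.276 m > 20 m — it cannot stop.
Distance remaining when braking begins: 20 − 12.030 = 7.970 m.
v² = v₀² − 2a·d = 303.965 − 2 × 4.312 × 7.970 = 235.232 m²/s².
v = √235.232 = 15.337 m/s.

No — it strikes the obstacle at 15.3 m/s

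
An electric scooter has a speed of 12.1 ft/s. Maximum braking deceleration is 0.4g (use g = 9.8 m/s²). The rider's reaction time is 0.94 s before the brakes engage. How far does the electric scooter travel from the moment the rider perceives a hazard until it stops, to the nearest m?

Total stopping distance ≈ 5 m

12.1 ft/s × 0.3048 = 3.6881 m/s.
a = 0.4 × 9.8 = 3.920 m/s².
Reaction distance = v·t_r = 3.6881 × 0.94 = 3.467 m.
Braking distance = v²/(2a) = 3.6881² / (2 × 3.920) = 13.602 / 7.840 = 1.735 m.
Total = 3.467 + 1.735 = 5.202 m.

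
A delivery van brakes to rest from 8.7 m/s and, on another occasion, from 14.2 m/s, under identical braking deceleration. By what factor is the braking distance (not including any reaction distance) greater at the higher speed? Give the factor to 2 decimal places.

Factor ≈ 2.66

Braking distance d = v²/(2a), so with a fixed, d ∝ v².
Factor = (14.2/8.7)² = 1.6322² = 2.6641.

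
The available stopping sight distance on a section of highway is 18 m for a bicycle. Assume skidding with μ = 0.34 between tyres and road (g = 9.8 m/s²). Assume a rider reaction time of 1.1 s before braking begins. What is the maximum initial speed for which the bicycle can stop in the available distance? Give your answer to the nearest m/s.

Maximum speed ≈ 8 m/s

a = μg = 0.34 × 9.8 = 3.332 m/s².
Stopping distance: v·t_r + v²/(2a) = 18 with t_r = 1.1 s and a = 3.332 m/s².
So v² + 7.330 v − 119.95 = 0.
Positive root: v = −a·t_r + √((a·t_r)² + 2a·d) = −3.665 + √(13.432 + 119.95) = 7.8841 m/s.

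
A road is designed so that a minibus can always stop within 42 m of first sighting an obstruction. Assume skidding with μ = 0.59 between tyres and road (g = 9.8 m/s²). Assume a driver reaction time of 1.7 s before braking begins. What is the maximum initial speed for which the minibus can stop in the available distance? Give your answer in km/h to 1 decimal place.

a = μg = 0.59 × 9.8 = 5.782 m/s².
Stopping distance: v·t_r + v²/(2a) = 42 with t_r = 1.7 s and a = 5.782 m/s².
So v² + 19.659 v − 485.69 = 0.
Positive root: v = −a·t_r + √((a·t_r)² + 2a·d) = −9.829 + √(96.609 + 485.69) = 14.3019 m/s.
14.3019 m/s × 3.6 = 51.487 km/h.

Maximum speed ≈ 51.5 km/h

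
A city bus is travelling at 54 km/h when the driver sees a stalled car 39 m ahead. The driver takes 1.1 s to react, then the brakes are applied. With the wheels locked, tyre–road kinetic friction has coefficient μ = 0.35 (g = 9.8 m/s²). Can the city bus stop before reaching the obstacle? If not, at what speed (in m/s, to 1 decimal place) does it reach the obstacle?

No — it strikes the obstacle at 8.4 m/s

54 km/h ÷ 3.6 = 15.0000 m/s.
a = μg = 0.35 × 9.8 = 3.430 m/s².
Reaction distance = 15.0000 × 1.1 = 16.500 m.
Braking distance needed to stop: v²/(2a) = 225.000 / 6.860 = 32.799 m, so total needed = 16.500 + 32.799 = 49.299 m > 39 m — it cannot stop.
Distance remaining when braking begins: 39 − 16.500 = 22.500 m.
v² = v₀² − 2a·d = 225.000 − 2 × 3.430 × 22.500 = 70.650 m²/s².
v = √70.650 = 8.405 m/s.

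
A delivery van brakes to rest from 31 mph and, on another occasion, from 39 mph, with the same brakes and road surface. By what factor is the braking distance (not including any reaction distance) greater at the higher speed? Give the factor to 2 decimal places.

Factor ≈ 1.58

Braking distance d = v²/(2a), so with a fixed, d ∝ v².
Factor = (39/31)² = 1.2581² = 1.5828.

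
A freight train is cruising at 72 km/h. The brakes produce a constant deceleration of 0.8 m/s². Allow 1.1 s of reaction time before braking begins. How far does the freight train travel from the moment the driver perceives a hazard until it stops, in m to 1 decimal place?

72 km/h ÷ 3.6 = 20.0000 m/s.
Reaction distance = v·t_r = 20.0000 × 1.1 = 22.000 m.
Braking distance = v²/(2a) = 20.0000² / (2 × 0.800) = 400.000 / 1.600 = 250.000 m.
Total = 22.000 + 250.000 = 272.000 m.

Total stopping distance ≈ 272.0 m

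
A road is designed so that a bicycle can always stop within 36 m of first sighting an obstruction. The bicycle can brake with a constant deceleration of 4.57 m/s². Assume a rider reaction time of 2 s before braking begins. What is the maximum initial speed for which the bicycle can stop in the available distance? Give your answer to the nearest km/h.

Maximum speed ≈ 40 km/h

Stopping distance: v·t_r + v²/(2a) = 36 with t_r = 2 s and a = 4.570 m/s².
So v² + 18.280 v − 329.04 = 0.
Positive root: v = −a·t_r + √((a·t_r)² + 2a·d) = −9.140 + √(83.540 + 329.04) = 11.1721 m/s.
11.1721 m/s × 3.6 = 40.220 km/h.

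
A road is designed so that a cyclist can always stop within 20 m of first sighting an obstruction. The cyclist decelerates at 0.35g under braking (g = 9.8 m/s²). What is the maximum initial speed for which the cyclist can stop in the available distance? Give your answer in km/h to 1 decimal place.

Maximum speed ≈ 42.2 km/h

a = 0.35 × 9.8 = 3.430 m/s².
v²/(2a) = d ⇒ v = √(2 × 3.430 × 20) = √137.20 = 11.7132 m/s.
11.7132 m/s × 3.6 = 42.168 km/h.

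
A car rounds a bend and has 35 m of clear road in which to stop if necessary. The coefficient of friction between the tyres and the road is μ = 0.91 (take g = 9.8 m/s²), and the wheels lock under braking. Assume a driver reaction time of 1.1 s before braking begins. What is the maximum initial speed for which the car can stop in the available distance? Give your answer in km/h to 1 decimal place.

a = μg = 0.91 × 9.8 = 8.918 m/s².
Stopping distance: v·t_r + v²/(2a) = 35 with t_r = 1.1 s and a = 8.918 m/s².
So v² + 19.620 v − 624.26 = 0.
Positive root: v = −a·t_r + √((a·t_r)² + 2a·d) = −9.810 + √(96.236 + 624.26) = 17.0321 m/s.
17.0321 m/s × 3.6 = 61.316 km/h.

Maximum speed ≈ 61.3 km/h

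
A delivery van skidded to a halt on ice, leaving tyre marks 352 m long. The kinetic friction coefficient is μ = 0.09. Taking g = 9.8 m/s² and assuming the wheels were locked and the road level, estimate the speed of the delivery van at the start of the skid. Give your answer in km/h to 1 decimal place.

Deceleration a = μg = 0.09 × 9.8 = 0.882 m/s².
v = √(2a·d) = √(2 × 0.882 × 352) = √620.928 = 24.9184 m/s.
= 24.9184 × 3.6 = 89.706 km/h.

Initial speed ≈ 89.7 km/h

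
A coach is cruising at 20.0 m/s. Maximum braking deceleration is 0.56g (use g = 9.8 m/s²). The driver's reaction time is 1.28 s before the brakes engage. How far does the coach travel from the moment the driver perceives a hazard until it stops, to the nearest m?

Total stopping distance ≈ 62 m

a = 0.56 × 9.8 = 5.488 m/s².
Reaction distance = v·t_r = 20.0000 × 1.28 = 25.600 m.
Braking distance = v²/(2a) = 20.0000² / (2 × 5.488) = 400.000 / 10.976 = 36.443 m.
Total = 25.600 + 36.443 = 62.043 m.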